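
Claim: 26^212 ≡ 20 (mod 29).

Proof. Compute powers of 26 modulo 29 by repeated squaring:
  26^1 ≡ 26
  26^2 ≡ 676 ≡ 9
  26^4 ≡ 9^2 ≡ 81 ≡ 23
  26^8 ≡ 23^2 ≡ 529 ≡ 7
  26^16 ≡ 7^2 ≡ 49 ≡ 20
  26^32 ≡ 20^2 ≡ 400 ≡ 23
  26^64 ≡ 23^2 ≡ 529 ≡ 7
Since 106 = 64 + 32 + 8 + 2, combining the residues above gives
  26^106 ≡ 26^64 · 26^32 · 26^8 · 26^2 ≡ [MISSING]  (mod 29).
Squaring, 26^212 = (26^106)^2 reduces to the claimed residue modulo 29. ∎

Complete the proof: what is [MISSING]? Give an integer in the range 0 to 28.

Multiply the listed residues: 7 · 23 · 7 · 9 = 161 → 1127 → 10143.
Reducing modulo 29: 10143 = 349·29 + 22, so 26^106 ≡ 22.

22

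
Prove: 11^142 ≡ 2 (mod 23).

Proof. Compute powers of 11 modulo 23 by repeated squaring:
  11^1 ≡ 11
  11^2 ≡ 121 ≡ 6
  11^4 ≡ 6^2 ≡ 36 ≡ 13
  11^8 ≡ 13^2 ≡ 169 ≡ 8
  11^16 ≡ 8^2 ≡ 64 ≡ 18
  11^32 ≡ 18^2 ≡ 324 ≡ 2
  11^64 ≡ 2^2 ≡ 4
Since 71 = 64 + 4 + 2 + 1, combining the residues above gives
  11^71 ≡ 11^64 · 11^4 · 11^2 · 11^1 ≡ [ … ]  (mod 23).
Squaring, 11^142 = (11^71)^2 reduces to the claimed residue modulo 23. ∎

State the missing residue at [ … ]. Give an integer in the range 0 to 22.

5

11^64 · 11^4 · 11^2 · 11^1 ≡ 4 · 13 · 6 · 11 = 3432.
3432 mod 23 = 5, so 11^71 ≡ 5 (mod 23).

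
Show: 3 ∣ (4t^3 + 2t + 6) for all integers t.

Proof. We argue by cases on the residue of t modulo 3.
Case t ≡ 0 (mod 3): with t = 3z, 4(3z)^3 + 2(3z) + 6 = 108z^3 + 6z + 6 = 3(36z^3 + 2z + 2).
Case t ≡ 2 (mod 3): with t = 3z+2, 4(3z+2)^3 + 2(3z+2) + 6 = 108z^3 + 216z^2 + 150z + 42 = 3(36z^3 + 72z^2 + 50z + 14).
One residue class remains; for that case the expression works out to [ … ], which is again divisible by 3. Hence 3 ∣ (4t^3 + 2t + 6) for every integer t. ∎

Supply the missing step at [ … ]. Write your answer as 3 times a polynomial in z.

Only t ≡ 1 (mod 3) is unaccounted for. Put t = 3z+1:
4(3z+1)^3 + 2(3z+1) + 6 expands to 108z^3 + 108z^2 + 42z + 12,
and factoring out 3 leaves 3(36z^3 + 36z^2 + 14z + 4).

3(36z^3 + 36z^2 + 14z + 4)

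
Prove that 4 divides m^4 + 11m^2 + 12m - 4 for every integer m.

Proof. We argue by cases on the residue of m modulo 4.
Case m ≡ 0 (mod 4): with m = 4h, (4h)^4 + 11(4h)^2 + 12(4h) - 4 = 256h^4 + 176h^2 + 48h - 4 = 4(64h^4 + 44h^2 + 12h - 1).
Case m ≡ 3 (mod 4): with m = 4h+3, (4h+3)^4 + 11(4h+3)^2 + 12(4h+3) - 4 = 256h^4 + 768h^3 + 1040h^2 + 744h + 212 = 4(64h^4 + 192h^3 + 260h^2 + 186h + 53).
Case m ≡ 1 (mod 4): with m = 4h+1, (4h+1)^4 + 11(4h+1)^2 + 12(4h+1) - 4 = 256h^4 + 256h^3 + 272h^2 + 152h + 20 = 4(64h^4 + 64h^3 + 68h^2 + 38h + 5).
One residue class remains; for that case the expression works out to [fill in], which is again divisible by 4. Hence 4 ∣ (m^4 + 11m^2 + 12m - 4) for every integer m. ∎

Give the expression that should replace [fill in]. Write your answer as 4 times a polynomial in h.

4(64h^4 + 128h^3 + 140h^2 + 88h + 20)

The residues treated are {0, 3, 1}, so the missing case is m ≡ 2 (mod 4); write m = 4h+2.
Then (4h+2)^4 + 11(4h+2)^2 + 12(4h+2) - 4 = 256h^4 + 512h^3 + 560h^2 + 352h + 80 = 4(64h^4 + 128h^3 + 140h^2 + 88h + 20).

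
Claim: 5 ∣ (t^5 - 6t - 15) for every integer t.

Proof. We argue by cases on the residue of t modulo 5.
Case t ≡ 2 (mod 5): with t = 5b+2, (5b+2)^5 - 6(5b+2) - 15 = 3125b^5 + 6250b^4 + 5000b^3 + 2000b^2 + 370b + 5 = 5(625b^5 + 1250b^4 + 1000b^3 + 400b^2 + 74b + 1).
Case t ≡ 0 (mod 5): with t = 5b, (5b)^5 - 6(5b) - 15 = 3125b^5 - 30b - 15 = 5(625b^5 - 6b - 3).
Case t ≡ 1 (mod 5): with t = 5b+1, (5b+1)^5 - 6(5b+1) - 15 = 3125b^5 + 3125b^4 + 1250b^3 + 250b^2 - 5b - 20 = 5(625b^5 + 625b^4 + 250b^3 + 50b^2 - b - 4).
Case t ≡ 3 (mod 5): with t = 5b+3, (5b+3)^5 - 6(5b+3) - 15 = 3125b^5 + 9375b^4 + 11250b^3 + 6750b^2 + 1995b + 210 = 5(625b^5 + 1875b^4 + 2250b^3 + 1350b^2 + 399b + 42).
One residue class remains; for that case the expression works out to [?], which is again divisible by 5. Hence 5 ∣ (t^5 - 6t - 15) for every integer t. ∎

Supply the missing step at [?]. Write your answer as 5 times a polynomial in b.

Only t ≡ 4 (mod 5) is unaccounted for. Put t = 5b+4:
(5b+4)^5 - 6(5b+4) - 15 expands to 3125b^5 + 12500b^4 + 20000b^3 + 16000b^2 + 6370b + 985,
and factoring out 5 leaves 5(625b^5 + 2500b^4 + 4000b^3 + 3200b^2 + 1274b + 197).

5(625b^5 + 2500b^4 + 4000b^3 + 3200b^2 + 1274b + 197)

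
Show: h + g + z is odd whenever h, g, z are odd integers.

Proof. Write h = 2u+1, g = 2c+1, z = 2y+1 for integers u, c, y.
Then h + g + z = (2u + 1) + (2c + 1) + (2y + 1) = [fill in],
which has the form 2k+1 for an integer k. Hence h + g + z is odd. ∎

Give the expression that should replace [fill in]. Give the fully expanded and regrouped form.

Expanding: (2u + 1) + (2c + 1) + (2y + 1) = 2c + 2u + 2y + 3.
Every term except the constant is even, so this is 2(c + u + y + 1) + 1,
and c + u + y + 1 ∈ ℤ gives the required form.

2(c + u + y + 1) + 1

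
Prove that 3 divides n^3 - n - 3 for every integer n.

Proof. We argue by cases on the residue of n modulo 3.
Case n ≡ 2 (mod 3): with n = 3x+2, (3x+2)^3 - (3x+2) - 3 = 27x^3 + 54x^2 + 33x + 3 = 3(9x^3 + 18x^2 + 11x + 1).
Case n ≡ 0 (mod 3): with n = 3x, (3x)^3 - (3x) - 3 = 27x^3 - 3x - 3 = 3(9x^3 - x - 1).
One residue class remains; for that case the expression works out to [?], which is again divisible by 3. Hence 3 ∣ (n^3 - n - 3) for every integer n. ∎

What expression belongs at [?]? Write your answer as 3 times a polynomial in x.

Only n ≡ 1 (mod 3) is unaccounted for. Put n = 3x+1:
(3x+1)^3 - (3x+1) - 3 expands to 27x^3 + 27x^2 + 6x - 3,
and factoring out 3 leaves 3(9x^3 + 9x^2 + 2x - 1).

3(9x^3 + 9x^2 + 2x - 1)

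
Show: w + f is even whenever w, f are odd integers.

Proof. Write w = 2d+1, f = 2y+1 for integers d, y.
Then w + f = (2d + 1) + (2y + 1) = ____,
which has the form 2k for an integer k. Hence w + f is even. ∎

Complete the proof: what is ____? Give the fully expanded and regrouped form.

2(d + y + 1)

Expanding: (2d + 1) + (2y + 1) = 2d + 2y + 2.
Every term is even; pulling out the factor of 2 gives 2(d + y + 1).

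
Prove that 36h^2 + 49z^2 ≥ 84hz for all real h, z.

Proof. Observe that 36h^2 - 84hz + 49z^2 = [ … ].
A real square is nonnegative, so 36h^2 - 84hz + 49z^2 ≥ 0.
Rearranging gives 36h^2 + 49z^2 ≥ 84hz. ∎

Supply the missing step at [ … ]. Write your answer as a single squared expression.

36h^2 - 84hz + 49z^2 is a perfect-square trinomial: the outer terms are (6h)^2 and (7z)^2, and the cross term is -2·6h·7z.
So 36h^2 - 84hz + 49z^2 = (6h - 7z)^2 ≥ 0.

(6h - 7z)^2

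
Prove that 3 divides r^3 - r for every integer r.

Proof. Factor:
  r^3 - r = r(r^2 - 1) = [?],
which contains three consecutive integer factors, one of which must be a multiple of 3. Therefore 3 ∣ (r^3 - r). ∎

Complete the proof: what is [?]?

(r - 1)r(r + 1)

r(r^2 - 1) = r(r - 1)(r + 1) = (r - 1)r(r + 1).
These three factors are consecutive integers, so their product is divisible by 3.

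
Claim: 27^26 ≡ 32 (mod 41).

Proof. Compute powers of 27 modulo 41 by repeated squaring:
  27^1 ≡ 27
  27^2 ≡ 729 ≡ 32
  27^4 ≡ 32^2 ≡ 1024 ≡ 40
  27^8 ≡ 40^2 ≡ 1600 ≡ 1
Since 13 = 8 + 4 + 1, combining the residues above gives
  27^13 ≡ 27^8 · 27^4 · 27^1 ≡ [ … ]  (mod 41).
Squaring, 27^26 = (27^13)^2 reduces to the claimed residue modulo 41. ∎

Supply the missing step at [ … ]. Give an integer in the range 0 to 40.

14

27^8 · 27^4 · 27^1 ≡ 1 · 40 · 27 = 1080.
1080 mod 41 = 14, so 27^13 ≡ 14 (mod 41).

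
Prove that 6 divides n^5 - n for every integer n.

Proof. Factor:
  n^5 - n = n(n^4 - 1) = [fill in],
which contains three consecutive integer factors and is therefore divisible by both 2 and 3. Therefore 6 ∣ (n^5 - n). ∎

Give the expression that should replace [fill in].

n^4 - 1 = (n^2 - 1)(n^2 + 1), and n^2 - 1 = (n-1)(n+1).
So n(n^4 - 1) = (n - 1)n(n + 1)(n^2 + 1).

(n - 1)n(n + 1)(n^2 + 1)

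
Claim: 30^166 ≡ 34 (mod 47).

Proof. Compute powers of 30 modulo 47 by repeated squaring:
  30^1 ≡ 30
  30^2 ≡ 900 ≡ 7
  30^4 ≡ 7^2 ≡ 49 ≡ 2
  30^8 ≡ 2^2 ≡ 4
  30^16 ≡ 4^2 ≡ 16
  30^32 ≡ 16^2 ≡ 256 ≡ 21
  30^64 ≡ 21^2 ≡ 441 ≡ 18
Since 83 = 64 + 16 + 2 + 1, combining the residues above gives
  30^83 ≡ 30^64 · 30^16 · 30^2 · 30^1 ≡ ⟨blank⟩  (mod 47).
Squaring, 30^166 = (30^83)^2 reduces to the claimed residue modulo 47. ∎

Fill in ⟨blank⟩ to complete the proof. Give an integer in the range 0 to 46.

30^64 · 30^16 · 30^2 · 30^1 ≡ 18 · 16 · 7 · 30 = 60480.
60480 mod 47 = 38, so 30^83 ≡ 38 (mod 47).

38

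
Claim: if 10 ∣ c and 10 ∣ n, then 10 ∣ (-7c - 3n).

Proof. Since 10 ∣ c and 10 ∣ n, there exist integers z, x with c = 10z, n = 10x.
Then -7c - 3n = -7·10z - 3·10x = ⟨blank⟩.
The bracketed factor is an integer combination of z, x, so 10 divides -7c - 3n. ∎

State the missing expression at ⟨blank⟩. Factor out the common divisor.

Each term has a factor of 10: -7·10z - 3·10x = 10·(-3x - 7z).
Since -3x - 7z is an integer, 10 ∣ (-7c - 3n).

10(-3x - 7z)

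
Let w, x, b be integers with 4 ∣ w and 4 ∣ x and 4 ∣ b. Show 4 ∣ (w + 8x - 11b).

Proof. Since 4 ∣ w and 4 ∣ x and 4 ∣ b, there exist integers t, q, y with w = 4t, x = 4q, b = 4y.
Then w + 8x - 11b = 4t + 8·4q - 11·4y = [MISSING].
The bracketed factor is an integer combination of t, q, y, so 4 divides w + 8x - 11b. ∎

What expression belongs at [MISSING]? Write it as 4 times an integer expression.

Each term has a factor of 4: 4t + 8·4q - 11·4y = 4·(8q + t - 11y).
Since 8q + t - 11y is an integer, 4 ∣ (w + 8x - 11b).

4(8q + t - 11y)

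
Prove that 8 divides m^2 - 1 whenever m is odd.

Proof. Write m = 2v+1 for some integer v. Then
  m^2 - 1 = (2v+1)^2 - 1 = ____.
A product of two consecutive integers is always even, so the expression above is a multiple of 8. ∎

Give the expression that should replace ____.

4v(v + 1)

(2v+1)^2 - 1 = 4v^2 + 4v + 1 - 1 = 4v^2 + 4v = 4v(v+1).
Since v and v+1 are consecutive, v(v+1) is even, and 4·(even) is a multiple of 8.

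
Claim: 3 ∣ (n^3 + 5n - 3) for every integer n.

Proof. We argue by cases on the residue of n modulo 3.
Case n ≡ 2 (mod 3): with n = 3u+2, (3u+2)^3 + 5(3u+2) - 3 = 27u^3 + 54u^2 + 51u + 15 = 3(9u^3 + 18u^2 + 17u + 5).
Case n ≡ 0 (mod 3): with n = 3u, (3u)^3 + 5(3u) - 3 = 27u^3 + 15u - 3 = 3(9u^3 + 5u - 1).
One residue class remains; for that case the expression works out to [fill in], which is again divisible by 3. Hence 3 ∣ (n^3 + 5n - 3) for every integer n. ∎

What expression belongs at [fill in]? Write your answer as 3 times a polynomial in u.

The residues treated are {2, 0}, so the missing case is n ≡ 1 (mod 3); write n = 3u+1.
Then (3u+1)^3 + 5(3u+1) - 3 = 27u^3 + 27u^2 + 24u + 3 = 3(9u^3 + 9u^2 + 8u + 1).

3(9u^3 + 9u^2 + 8u + 1)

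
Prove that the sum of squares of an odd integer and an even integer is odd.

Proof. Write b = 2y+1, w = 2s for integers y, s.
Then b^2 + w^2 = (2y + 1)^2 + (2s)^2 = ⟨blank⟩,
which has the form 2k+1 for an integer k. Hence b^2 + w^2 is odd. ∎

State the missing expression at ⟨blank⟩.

2(2s^2 + 2y^2 + 2y) + 1

(2y + 1)^2 + (2s)^2 = 4s^2 + 4y^2 + 4y + 1
= 2(2s^2 + 2y^2 + 2y) + 1.
Since 2s^2 + 2y^2 + 2y is an integer, the sum of squares is of the form 2k+1 for an integer k.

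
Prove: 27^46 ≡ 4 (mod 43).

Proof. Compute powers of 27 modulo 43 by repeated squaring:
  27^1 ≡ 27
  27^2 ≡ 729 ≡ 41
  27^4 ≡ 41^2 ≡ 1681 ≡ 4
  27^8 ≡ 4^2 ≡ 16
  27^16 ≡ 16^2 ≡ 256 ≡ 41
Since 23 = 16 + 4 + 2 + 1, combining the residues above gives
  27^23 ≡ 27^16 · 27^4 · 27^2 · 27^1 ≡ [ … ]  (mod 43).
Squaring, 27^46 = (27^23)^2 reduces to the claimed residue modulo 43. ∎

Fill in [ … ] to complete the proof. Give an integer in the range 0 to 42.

Multiply the listed residues: 41 · 4 · 41 · 27 = 164 → 6724 → 181548.
Reducing modulo 43: 181548 = 4222·43 + 2, so 27^23 ≡ 2.

2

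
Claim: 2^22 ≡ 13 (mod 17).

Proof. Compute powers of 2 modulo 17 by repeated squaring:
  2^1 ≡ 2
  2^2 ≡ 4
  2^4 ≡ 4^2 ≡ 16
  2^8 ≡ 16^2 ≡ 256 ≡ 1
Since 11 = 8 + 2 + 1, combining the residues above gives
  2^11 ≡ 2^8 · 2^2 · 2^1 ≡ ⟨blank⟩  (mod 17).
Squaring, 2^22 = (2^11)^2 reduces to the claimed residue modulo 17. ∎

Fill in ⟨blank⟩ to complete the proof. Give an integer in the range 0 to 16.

Multiply the listed residues: 1 · 4 · 2 = 4 → 8.
Reducing modulo 17: 8 = 0·17 + 8, so 2^11 ≡ 8.

8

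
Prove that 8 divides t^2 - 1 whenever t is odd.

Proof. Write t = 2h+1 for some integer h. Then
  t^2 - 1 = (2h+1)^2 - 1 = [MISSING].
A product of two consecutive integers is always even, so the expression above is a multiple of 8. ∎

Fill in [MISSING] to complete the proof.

(2h+1)^2 - 1 = 4h^2 + 4h + 1 - 1 = 4h^2 + 4h = 4h(h+1).
Since h and h+1 are consecutive, h(h+1) is even, and 4·(even) is a multiple of 8.

4h(h + 1)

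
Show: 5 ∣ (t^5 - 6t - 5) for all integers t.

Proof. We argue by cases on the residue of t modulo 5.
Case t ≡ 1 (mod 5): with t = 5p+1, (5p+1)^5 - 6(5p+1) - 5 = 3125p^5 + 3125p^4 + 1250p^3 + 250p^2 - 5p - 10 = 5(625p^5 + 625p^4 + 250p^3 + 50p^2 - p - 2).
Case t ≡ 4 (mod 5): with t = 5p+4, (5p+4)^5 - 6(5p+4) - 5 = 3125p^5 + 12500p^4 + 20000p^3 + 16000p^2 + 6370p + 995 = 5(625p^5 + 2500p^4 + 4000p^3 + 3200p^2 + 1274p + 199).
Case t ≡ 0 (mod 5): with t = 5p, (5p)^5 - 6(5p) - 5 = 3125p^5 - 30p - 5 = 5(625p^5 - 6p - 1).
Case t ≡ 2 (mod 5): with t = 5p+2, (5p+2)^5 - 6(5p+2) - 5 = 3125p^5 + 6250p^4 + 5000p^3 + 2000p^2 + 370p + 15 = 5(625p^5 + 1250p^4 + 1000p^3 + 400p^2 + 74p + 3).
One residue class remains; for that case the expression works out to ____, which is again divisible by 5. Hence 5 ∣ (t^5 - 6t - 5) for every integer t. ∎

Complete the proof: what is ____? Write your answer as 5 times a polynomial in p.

Only t ≡ 3 (mod 5) is unaccounted for. Put t = 5p+3:
(5p+3)^5 - 6(5p+3) - 5 expands to 3125p^5 + 9375p^4 + 11250p^3 + 6750p^2 + 1995p + 220,
and factoring out 5 leaves 5(625p^5 + 1875p^4 + 2250p^3 + 1350p^2 + 399p + 44).

5(625p^5 + 1875p^4 + 2250p^3 + 1350p^2 + 399p + 44)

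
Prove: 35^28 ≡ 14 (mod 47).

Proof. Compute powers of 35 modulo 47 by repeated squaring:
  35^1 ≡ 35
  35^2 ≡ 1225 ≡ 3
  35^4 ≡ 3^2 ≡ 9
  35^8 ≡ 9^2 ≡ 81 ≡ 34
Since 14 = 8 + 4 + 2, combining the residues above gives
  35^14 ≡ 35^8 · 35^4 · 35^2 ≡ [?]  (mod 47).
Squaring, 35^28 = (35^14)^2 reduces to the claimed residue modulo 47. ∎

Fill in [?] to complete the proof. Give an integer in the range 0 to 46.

25

Multiply the listed residues: 34 · 9 · 3 = 306 → 918.
Reducing modulo 47: 918 = 19·47 + 25, so 35^14 ≡ 25.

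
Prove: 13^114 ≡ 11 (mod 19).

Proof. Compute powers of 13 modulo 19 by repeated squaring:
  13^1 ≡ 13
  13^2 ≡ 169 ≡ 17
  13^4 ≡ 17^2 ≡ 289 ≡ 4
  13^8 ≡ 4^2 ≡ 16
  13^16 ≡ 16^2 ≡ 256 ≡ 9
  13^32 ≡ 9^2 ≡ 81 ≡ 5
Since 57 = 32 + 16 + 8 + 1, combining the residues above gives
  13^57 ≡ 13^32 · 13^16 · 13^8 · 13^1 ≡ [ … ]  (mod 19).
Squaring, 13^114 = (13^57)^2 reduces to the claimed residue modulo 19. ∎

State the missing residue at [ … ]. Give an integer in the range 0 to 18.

12

Multiply the listed residues: 5 · 9 · 16 · 13 = 45 → 720 → 9360.
Reducing modulo 19: 9360 = 492·19 + 12, so 13^57 ≡ 12.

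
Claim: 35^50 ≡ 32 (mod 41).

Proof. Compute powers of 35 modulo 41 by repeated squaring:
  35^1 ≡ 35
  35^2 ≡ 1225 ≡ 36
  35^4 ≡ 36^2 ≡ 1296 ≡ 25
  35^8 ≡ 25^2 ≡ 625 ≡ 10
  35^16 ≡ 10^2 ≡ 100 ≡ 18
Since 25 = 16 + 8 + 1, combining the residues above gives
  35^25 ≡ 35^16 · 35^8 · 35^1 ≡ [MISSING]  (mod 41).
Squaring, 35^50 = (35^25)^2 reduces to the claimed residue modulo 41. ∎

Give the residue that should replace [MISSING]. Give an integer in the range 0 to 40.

27

Multiply the listed residues: 18 · 10 · 35 = 180 → 6300.
Reducing modulo 41: 6300 = 153·41 + 27, so 35^25 ≡ 27.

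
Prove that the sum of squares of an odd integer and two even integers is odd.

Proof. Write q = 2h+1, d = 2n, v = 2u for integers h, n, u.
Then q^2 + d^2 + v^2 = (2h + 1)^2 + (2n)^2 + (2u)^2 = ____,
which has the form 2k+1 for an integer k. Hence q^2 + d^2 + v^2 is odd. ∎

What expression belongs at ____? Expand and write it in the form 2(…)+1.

2(2h^2 + 2h + 2n^2 + 2u^2) + 1

Expanding: (2h + 1)^2 + (2n)^2 + (2u)^2 = 4h^2 + 4h + 4n^2 + 4u^2 + 1.
Every term except the constant is even, so this is 2(2h^2 + 2h + 2n^2 + 2u^2) + 1,
and 2h^2 + 2h + 2n^2 + 2u^2 ∈ ℤ gives the required form.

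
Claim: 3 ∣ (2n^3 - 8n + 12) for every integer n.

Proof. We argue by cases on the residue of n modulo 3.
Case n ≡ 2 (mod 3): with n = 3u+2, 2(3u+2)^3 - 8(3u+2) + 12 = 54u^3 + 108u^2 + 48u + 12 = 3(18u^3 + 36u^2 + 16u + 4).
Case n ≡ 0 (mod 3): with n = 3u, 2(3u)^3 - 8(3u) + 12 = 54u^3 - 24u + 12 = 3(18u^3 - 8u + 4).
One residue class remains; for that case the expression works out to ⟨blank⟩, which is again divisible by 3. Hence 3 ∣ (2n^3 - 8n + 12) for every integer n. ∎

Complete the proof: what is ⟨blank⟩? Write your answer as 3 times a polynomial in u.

3(18u^3 + 18u^2 - 2u + 2)

Only n ≡ 1 (mod 3) is unaccounted for. Put n = 3u+1:
2(3u+1)^3 - 8(3u+1) + 12 expands to 54u^3 + 54u^2 - 6u + 6,
and factoring out 3 leaves 3(18u^3 + 18u^2 - 2u + 2).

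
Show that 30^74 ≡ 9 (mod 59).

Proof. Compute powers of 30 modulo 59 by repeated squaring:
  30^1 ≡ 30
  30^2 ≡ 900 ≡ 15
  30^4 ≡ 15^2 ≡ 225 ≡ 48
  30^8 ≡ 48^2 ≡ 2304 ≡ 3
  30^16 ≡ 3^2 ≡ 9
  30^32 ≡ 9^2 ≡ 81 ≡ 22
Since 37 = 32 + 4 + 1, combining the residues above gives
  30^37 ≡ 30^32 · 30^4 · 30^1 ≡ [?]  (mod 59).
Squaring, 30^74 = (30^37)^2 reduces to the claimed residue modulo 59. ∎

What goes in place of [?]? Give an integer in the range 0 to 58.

30^32 · 30^4 · 30^1 ≡ 22 · 48 · 30 = 31680.
31680 mod 59 = 56, so 30^37 ≡ 56 (mod 59).

56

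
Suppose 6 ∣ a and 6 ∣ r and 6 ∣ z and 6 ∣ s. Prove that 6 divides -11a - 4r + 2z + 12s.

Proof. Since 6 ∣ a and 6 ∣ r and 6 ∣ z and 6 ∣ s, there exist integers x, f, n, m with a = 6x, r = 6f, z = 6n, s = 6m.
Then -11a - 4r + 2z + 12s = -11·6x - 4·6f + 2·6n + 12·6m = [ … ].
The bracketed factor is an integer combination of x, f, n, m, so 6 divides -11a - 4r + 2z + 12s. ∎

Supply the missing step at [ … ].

6(-4f + 12m + 2n - 11x)

Each term has a factor of 6: -11·6x - 4·6f + 2·6n + 12·6m = 6·(-4f + 12m + 2n - 11x).
Since -4f + 12m + 2n - 11x is an integer, 6 ∣ (-11a - 4r + 2z + 12s).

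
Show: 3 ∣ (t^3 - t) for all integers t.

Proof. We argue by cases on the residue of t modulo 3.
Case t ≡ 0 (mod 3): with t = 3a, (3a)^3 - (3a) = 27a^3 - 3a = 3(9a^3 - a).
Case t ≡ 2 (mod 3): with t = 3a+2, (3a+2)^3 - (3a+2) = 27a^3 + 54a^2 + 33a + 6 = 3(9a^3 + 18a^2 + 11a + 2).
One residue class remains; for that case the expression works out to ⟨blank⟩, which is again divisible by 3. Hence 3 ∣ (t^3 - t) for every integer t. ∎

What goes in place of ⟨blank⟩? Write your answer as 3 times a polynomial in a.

Only t ≡ 1 (mod 3) is unaccounted for. Put t = 3a+1:
(3a+1)^3 - (3a+1) expands to 27a^3 + 27a^2 + 6a,
and factoring out 3 leaves 3(9a^3 + 9a^2 + 2a).

3(9a^3 + 9a^2 + 2a)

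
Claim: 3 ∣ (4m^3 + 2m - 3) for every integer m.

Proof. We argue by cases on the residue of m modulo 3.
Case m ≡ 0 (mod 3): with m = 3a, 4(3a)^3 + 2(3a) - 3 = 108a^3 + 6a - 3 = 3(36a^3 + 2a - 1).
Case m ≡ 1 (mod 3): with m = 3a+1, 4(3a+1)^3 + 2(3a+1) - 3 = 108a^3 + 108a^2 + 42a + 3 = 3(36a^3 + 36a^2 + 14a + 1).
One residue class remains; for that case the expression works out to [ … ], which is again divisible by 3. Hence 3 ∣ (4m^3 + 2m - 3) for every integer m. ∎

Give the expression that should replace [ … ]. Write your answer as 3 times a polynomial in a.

3(36a^3 + 72a^2 + 50a + 11)

The residues treated are {0, 1}, so the missing case is m ≡ 2 (mod 3); write m = 3a+2.
Then 4(3a+2)^3 + 2(3a+2) - 3 = 108a^3 + 216a^2 + 150a + 33 = 3(36a^3 + 72a^2 + 50a + 11).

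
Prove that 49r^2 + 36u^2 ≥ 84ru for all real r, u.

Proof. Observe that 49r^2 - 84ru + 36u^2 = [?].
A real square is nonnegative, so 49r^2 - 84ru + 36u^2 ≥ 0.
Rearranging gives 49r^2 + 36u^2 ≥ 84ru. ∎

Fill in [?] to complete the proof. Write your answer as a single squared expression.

(7r - 6u)^2

49r^2 - 84ru + 36u^2 is a perfect-square trinomial: the outer terms are (7r)^2 and (6u)^2, and the cross term is -2·7r·6u.
So 49r^2 - 84ru + 36u^2 = (7r - 6u)^2 ≥ 0.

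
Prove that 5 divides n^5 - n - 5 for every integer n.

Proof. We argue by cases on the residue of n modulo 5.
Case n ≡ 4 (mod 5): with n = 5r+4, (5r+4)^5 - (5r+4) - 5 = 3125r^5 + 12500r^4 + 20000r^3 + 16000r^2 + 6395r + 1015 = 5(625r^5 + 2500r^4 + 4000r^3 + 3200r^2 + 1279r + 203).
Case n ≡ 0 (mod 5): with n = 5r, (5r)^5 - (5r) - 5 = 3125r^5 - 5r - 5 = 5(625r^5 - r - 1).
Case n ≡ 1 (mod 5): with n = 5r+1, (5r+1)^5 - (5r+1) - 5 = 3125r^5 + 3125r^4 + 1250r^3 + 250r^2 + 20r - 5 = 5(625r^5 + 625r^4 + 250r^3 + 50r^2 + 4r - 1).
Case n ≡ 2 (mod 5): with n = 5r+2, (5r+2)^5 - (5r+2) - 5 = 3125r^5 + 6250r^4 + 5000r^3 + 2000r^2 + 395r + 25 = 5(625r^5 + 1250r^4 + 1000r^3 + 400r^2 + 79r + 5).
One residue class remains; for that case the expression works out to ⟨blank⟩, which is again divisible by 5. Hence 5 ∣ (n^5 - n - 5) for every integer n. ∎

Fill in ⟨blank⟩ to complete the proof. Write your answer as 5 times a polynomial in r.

Only n ≡ 3 (mod 5) is unaccounted for. Put n = 5r+3:
(5r+3)^5 - (5r+3) - 5 expands to 3125r^5 + 9375r^4 + 11250r^3 + 6750r^2 + 2020r + 235,
and factoring out 5 leaves 5(625r^5 + 1875r^4 + 2250r^3 + 1350r^2 + 404r + 47).

5(625r^5 + 1875r^4 + 2250r^3 + 1350r^2 + 404r + 47)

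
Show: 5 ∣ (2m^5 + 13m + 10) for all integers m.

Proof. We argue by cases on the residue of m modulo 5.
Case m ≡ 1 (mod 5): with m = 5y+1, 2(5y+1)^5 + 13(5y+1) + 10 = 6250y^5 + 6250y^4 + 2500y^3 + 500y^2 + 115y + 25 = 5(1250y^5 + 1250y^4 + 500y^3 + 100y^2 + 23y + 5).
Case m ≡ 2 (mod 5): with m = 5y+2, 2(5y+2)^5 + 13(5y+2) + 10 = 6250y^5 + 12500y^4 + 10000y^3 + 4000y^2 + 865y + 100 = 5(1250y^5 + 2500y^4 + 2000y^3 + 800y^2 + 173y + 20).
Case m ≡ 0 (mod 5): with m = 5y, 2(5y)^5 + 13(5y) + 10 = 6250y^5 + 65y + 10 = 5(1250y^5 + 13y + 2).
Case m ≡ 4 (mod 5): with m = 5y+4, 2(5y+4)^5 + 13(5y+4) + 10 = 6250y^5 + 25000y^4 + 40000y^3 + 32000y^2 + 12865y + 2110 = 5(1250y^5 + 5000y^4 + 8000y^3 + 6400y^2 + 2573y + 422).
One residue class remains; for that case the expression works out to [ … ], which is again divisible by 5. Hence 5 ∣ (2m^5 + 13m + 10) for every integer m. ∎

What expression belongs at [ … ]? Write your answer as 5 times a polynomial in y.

5(1250y^5 + 3750y^4 + 4500y^3 + 2700y^2 + 823y + 107)

Only m ≡ 3 (mod 5) is unaccounted for. Put m = 5y+3:
2(5y+3)^5 + 13(5y+3) + 10 expands to 6250y^5 + 18750y^4 + 22500y^3 + 13500y^2 + 4115y + 535,
and factoring out 5 leaves 5(1250y^5 + 3750y^4 + 4500y^3 + 2700y^2 + 823y + 107).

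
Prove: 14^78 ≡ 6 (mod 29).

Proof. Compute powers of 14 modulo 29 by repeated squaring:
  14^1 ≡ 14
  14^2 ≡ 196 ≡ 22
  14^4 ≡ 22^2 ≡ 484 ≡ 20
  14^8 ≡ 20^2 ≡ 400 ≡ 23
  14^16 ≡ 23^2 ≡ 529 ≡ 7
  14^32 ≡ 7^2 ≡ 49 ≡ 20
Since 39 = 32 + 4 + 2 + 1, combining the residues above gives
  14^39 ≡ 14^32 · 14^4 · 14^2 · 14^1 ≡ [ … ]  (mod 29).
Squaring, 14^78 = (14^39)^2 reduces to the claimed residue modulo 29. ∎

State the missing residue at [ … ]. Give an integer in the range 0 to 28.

14^32 · 14^4 · 14^2 · 14^1 ≡ 20 · 20 · 22 · 14 = 123200.
123200 mod 29 = 8, so 14^39 ≡ 8 (mod 29).

8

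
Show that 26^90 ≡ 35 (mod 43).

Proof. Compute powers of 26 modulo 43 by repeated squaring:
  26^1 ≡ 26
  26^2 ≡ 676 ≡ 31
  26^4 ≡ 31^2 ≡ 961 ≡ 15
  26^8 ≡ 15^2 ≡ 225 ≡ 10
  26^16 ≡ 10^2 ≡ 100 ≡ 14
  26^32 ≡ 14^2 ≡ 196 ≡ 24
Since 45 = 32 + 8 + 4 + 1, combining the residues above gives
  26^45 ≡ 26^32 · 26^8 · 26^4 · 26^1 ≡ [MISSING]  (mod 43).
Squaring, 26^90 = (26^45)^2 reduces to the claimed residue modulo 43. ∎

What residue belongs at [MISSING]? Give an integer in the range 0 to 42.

26^32 · 26^8 · 26^4 · 26^1 ≡ 24 · 10 · 15 · 26 = 93600.
93600 mod 43 = 32, so 26^45 ≡ 32 (mod 43).

32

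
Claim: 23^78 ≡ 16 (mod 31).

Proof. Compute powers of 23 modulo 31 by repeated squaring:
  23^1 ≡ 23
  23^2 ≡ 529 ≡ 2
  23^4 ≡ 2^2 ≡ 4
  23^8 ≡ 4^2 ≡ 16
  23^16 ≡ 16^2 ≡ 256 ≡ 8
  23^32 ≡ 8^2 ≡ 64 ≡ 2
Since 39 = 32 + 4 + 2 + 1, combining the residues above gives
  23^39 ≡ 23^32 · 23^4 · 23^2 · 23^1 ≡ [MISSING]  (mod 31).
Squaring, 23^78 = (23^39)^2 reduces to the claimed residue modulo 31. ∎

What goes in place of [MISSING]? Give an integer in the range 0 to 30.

27

Multiply the listed residues: 2 · 4 · 2 · 23 = 8 → 16 → 368.
Reducing modulo 31: 368 = 11·31 + 27, so 23^39 ≡ 27.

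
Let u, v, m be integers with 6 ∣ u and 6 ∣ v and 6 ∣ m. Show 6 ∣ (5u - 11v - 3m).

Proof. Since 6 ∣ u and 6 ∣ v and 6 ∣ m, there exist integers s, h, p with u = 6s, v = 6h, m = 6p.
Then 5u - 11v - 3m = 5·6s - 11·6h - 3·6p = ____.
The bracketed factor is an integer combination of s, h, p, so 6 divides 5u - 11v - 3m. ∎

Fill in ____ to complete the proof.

6(-11h - 3p + 5s)

Pull the common 6 out of every term: 5·6s - 11·6h - 3·6p = 6(-11h - 3p + 5s).
-11h - 3p + 5s is an integer, which exhibits the divisibility.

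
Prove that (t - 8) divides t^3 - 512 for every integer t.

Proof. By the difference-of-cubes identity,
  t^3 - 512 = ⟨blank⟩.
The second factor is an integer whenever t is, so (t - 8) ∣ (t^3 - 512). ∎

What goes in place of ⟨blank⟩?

(t - 8)(t^2 + 8t + 64)

Polynomial division of t^3 - 512 by t - 8 leaves remainder 0 and quotient t^2 + 8t + 64.
Hence t^3 - 512 = (t - 8)(t^2 + 8t + 64).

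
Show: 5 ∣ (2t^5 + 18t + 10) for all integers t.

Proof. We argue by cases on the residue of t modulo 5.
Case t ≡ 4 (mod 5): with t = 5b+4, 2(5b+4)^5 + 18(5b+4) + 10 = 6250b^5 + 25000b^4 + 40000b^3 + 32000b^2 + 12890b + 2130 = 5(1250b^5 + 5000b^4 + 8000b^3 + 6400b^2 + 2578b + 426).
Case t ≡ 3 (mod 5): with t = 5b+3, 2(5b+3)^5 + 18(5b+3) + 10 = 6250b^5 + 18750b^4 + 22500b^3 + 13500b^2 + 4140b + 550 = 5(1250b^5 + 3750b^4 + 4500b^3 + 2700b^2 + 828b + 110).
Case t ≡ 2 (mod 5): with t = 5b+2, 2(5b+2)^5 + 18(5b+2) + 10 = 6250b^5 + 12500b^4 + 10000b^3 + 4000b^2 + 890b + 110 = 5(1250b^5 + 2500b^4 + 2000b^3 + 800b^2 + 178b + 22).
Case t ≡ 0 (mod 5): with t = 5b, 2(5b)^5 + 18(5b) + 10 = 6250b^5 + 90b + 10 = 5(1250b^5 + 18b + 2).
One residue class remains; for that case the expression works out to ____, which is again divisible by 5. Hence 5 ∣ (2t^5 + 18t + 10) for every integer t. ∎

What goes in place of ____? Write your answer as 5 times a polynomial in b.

5(1250b^5 + 1250b^4 + 500b^3 + 100b^2 + 28b + 6)

The residues treated are {4, 3, 2, 0}, so the missing case is t ≡ 1 (mod 5); write t = 5b+1.
Then 2(5b+1)^5 + 18(5b+1) + 10 = 6250b^5 + 6250b^4 + 2500b^3 + 500b^2 + 140b + 30 = 5(1250b^5 + 1250b^4 + 500b^3 + 100b^2 + 28b + 6).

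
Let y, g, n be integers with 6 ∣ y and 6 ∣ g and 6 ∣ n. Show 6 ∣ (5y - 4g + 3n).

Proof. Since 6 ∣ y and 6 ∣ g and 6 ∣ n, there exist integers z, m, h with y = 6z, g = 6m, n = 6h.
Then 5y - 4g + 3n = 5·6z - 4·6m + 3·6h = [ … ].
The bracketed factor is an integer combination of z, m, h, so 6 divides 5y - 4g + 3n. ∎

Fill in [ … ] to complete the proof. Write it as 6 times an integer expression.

6(3h - 4m + 5z)

Each term has a factor of 6: 5·6z - 4·6m + 3·6h = 6·(3h - 4m + 5z).
Since 3h - 4m + 5z is an integer, 6 ∣ (5y - 4g + 3n).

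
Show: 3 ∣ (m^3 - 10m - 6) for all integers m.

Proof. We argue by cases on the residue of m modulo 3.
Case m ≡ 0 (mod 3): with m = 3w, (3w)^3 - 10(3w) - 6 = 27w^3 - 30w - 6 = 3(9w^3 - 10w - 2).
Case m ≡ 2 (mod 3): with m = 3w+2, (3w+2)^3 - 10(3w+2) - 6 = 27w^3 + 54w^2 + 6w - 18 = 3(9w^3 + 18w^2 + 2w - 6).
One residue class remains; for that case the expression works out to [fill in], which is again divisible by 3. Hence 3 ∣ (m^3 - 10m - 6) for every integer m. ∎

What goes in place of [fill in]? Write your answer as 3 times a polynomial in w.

Only m ≡ 1 (mod 3) is unaccounted for. Put m = 3w+1:
(3w+1)^3 - 10(3w+1) - 6 expands to 27w^3 + 27w^2 - 21w - 15,
and factoring out 3 leaves 3(9w^3 + 9w^2 - 7w - 5).

3(9w^3 + 9w^2 - 7w - 5)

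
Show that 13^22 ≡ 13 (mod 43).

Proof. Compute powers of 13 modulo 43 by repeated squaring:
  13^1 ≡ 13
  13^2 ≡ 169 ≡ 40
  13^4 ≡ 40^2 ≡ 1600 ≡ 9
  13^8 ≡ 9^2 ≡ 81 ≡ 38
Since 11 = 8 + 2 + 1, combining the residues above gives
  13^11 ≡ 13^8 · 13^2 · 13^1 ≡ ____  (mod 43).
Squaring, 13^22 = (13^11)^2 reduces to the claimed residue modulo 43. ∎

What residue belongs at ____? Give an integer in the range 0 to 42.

23

13^8 · 13^2 · 13^1 ≡ 38 · 40 · 13 = 19760.
19760 mod 43 = 23, so 13^11 ≡ 23 (mod 43).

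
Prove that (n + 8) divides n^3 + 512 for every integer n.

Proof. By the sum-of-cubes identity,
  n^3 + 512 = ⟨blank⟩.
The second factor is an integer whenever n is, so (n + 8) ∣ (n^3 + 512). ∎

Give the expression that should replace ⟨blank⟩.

(n + 8)(n^2 - 8n + 64)

a^3 + b^3 = (a + b)(a^2 - ab + b^2). With a = n, b = 8:
n^3 + 512 = (n + 8)(n^2 - 8n + 64).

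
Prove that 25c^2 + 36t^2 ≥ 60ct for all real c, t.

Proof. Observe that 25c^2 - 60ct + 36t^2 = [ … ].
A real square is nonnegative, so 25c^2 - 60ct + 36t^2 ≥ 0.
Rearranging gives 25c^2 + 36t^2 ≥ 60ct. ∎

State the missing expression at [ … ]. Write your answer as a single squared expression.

25c^2 - 60ct + 36t^2 is a perfect-square trinomial: the outer terms are (5c)^2 and (6t)^2, and the cross term is -2·5c·6t.
So 25c^2 - 60ct + 36t^2 = (5c - 6t)^2 ≥ 0.

(5c - 6t)^2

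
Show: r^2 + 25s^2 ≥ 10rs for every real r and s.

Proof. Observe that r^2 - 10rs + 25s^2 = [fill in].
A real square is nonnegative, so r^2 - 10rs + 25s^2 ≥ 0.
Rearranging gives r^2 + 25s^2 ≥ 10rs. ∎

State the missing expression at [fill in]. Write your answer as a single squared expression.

(r - 5s)^2

The leading and trailing coefficients are 1^2 and 5^2, and 10 = 2·1·5, so the trinomial is (r - 5s)^2.
Hence r^2 - 10rs + 25s^2 ≥ 0.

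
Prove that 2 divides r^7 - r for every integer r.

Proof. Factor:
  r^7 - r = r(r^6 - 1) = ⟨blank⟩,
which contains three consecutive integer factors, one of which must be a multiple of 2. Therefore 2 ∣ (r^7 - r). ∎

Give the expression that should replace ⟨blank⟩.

r^6 - 1 = (r^2 - 1)(r^4 + r^2 + 1), and r^2 - 1 = (r-1)(r+1).
So r(r^6 - 1) = (r - 1)r(r + 1)(r^4 + r^2 + 1).

(r - 1)r(r + 1)(r^4 + r^2 + 1)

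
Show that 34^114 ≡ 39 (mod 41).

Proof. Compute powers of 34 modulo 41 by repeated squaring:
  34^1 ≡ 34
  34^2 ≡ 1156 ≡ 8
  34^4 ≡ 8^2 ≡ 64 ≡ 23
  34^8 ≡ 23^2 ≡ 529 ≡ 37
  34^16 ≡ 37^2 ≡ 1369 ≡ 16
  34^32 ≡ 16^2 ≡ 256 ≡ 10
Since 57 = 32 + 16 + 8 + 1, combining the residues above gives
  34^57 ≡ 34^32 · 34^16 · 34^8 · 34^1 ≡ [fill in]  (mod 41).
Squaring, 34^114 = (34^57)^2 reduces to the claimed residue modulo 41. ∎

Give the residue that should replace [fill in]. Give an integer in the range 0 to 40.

11

Multiply the listed residues: 10 · 16 · 37 · 34 = 160 → 5920 → 201280.
Reducing modulo 41: 201280 = 4909·41 + 11, so 34^57 ≡ 11.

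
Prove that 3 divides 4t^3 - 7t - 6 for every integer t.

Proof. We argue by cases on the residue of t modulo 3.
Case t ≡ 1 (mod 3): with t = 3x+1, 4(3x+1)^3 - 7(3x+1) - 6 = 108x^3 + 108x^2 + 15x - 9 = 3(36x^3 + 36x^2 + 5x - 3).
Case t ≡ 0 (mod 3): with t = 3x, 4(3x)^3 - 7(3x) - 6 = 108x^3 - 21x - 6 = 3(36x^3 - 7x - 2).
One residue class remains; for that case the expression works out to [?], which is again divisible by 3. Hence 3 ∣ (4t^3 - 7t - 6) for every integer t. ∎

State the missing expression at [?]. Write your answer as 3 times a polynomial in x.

3(36x^3 + 72x^2 + 41x + 4)

Only t ≡ 2 (mod 3) is unaccounted for. Put t = 3x+2:
4(3x+2)^3 - 7(3x+2) - 6 expands to 108x^3 + 216x^2 + 123x + 12,
and factoring out 3 leaves 3(36x^3 + 72x^2 + 41x + 4).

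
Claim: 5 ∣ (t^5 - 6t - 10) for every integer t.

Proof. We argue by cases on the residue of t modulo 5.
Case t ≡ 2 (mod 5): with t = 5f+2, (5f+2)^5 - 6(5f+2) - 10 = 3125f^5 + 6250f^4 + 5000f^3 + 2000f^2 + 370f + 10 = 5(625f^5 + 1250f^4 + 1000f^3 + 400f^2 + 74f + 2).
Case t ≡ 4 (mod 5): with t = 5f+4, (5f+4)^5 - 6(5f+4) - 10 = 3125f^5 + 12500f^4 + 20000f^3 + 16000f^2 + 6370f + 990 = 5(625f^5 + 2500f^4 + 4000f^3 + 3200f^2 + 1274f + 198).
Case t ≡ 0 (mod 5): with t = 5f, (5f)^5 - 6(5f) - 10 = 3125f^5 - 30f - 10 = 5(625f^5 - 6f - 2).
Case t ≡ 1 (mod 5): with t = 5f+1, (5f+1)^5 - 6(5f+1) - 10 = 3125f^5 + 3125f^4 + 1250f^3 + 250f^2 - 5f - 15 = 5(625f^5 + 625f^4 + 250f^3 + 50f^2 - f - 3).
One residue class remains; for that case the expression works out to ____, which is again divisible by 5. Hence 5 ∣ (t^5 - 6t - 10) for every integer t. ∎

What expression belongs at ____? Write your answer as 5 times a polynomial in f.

Only t ≡ 3 (mod 5) is unaccounted for. Put t = 5f+3:
(5f+3)^5 - 6(5f+3) - 10 expands to 3125f^5 + 9375f^4 + 11250f^3 + 6750f^2 + 1995f + 215,
and factoring out 5 leaves 5(625f^5 + 1875f^4 + 2250f^3 + 1350f^2 + 399f + 43).

5(625f^5 + 1875f^4 + 2250f^3 + 1350f^2 + 399f + 43)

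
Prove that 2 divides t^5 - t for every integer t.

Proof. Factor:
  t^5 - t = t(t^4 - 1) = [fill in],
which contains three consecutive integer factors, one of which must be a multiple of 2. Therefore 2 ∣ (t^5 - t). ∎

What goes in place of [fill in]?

(t - 1)t(t + 1)(t^2 + 1)

t^4 - 1 = (t^2 - 1)(t^2 + 1), and t^2 - 1 = (t-1)(t+1).
So t(t^4 - 1) = (t - 1)t(t + 1)(t^2 + 1).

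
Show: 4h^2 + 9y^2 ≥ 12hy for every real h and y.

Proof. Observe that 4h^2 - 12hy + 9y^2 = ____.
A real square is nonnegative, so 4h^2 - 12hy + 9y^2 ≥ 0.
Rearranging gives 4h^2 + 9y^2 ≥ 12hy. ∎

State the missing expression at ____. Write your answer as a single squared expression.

4h^2 - 12hy + 9y^2 is a perfect-square trinomial: the outer terms are (2h)^2 and (3y)^2, and the cross term is -2·2h·3y.
So 4h^2 - 12hy + 9y^2 = (2h - 3y)^2 ≥ 0.

(2h - 3y)^2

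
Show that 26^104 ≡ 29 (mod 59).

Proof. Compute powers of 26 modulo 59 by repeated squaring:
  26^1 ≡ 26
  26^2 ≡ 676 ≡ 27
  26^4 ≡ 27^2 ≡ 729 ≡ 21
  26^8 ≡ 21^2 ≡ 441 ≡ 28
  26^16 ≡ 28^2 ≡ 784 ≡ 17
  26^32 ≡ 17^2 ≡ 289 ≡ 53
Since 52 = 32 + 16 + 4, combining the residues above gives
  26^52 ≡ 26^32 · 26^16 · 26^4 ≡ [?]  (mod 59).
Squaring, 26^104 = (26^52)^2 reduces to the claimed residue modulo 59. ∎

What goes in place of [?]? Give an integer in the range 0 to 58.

Multiply the listed residues: 53 · 17 · 21 = 901 → 18921.
Reducing modulo 59: 18921 = 320·59 + 41, so 26^52 ≡ 41.

41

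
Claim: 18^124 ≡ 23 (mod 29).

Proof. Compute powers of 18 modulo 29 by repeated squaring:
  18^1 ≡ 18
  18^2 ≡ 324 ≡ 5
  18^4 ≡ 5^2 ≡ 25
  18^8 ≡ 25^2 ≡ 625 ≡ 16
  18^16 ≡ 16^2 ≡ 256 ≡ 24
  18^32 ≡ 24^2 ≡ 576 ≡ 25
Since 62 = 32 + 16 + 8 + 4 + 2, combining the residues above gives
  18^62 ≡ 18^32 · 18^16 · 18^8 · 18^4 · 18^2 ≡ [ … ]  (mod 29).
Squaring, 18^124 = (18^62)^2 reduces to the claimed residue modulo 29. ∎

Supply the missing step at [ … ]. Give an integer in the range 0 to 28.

9

Multiply the listed residues: 25 · 24 · 16 · 25 · 5 = 600 → 9600 → 240000 → 1200000.
Reducing modulo 29: 1200000 = 41379·29 + 9, so 18^62 ≡ 9.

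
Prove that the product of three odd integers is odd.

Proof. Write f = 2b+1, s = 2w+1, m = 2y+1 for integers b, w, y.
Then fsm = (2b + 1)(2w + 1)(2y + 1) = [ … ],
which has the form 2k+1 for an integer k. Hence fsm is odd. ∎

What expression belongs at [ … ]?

(2b + 1)(2w + 1)(2y + 1) = 8bwy + 4bw + 4by + 2b + 4wy + 2w + 2y + 1
= 2(4bwy + 2bw + 2by + b + 2wy + w + y) + 1.
Since 4bwy + 2bw + 2by + b + 2wy + w + y is an integer, the product is of the form 2k+1 for an integer k.

2(4bwy + 2bw + 2by + b + 2wy + w + y) + 1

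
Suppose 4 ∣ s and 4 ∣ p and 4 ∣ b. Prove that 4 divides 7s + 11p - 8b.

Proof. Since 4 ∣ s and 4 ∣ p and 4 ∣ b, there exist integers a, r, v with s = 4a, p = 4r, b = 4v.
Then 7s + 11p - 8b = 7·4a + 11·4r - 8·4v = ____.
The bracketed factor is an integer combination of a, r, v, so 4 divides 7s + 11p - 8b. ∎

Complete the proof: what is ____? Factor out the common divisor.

Pull the common 4 out of every term: 7·4a + 11·4r - 8·4v = 4(7a + 11r - 8v).
7a + 11r - 8v is an integer, which exhibits the divisibility.

4(7a + 11r - 8v)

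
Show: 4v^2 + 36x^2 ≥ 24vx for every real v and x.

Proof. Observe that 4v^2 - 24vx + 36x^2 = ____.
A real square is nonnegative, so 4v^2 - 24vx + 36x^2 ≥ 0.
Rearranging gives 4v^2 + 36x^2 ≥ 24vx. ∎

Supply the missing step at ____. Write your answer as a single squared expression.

(2v - 6x)^2

The leading and trailing coefficients are 2^2 and 6^2, and 24 = 2·2·6, so the trinomial is (2v - 6x)^2.
Hence 4v^2 - 24vx + 36x^2 ≥ 0.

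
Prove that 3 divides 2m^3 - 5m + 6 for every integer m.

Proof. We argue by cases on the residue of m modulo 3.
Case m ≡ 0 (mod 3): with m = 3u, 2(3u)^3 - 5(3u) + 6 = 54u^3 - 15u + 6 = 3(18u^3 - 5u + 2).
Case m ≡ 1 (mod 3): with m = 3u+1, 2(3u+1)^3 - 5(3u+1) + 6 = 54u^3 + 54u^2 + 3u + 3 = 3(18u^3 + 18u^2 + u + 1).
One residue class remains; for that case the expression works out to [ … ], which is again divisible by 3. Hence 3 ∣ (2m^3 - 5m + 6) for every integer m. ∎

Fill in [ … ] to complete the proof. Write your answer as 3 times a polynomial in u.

3(18u^3 + 36u^2 + 19u + 4)

Only m ≡ 2 (mod 3) is unaccounted for. Put m = 3u+2:
2(3u+2)^3 - 5(3u+2) + 6 expands to 54u^3 + 108u^2 + 57u + 12,
and factoring out 3 leaves 3(18u^3 + 36u^2 + 19u + 4).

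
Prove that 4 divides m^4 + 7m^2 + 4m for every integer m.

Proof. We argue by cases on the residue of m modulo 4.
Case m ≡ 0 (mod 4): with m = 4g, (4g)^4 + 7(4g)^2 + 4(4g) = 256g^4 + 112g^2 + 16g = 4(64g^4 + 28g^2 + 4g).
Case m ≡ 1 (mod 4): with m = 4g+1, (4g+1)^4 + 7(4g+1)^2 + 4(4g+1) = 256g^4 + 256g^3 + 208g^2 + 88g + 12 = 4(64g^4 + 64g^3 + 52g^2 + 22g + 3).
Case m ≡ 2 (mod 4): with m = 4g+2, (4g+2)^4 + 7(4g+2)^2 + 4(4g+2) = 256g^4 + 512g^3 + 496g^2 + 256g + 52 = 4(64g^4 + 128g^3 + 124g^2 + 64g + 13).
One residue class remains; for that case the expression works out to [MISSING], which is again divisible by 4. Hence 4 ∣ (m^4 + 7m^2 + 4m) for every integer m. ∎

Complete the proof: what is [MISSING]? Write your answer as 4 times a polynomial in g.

Only m ≡ 3 (mod 4) is unaccounted for. Put m = 4g+3:
(4g+3)^4 + 7(4g+3)^2 + 4(4g+3) expands to 256g^4 + 768g^3 + 976g^2 + 616g + 156,
and factoring out 4 leaves 4(64g^4 + 192g^3 + 244g^2 + 154g + 39).

4(64g^4 + 192g^3 + 244g^2 + 154g + 39)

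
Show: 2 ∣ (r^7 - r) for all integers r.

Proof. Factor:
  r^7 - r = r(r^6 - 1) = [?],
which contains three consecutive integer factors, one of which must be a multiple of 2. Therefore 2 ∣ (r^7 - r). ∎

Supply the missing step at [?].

r^6 - 1 = (r^2 - 1)(r^4 + r^2 + 1), and r^2 - 1 = (r-1)(r+1).
So r(r^6 - 1) = (r - 1)r(r + 1)(r^4 + r^2 + 1).

(r - 1)r(r + 1)(r^4 + r^2 + 1)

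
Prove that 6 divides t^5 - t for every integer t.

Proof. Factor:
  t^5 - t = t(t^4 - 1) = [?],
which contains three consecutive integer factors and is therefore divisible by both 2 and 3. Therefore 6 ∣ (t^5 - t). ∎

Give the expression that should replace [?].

t^4 - 1 = (t^2 - 1)(t^2 + 1), and t^2 - 1 = (t-1)(t+1).
So t(t^4 - 1) = (t - 1)t(t + 1)(t^2 + 1).

(t - 1)t(t + 1)(t^2 + 1)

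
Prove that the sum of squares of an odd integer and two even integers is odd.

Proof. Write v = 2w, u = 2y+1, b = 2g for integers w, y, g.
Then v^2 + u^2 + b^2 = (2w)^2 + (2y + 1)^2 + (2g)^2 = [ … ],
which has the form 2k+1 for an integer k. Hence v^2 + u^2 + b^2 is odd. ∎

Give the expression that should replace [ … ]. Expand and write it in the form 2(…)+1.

2(2g^2 + 2w^2 + 2y^2 + 2y) + 1

(2w)^2 + (2y + 1)^2 + (2g)^2 = 4g^2 + 4w^2 + 4y^2 + 4y + 1
= 2(2g^2 + 2w^2 + 2y^2 + 2y) + 1.
Since 2g^2 + 2w^2 + 2y^2 + 2y is an integer, the sum of squares is of the form 2k+1 for an integer k.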